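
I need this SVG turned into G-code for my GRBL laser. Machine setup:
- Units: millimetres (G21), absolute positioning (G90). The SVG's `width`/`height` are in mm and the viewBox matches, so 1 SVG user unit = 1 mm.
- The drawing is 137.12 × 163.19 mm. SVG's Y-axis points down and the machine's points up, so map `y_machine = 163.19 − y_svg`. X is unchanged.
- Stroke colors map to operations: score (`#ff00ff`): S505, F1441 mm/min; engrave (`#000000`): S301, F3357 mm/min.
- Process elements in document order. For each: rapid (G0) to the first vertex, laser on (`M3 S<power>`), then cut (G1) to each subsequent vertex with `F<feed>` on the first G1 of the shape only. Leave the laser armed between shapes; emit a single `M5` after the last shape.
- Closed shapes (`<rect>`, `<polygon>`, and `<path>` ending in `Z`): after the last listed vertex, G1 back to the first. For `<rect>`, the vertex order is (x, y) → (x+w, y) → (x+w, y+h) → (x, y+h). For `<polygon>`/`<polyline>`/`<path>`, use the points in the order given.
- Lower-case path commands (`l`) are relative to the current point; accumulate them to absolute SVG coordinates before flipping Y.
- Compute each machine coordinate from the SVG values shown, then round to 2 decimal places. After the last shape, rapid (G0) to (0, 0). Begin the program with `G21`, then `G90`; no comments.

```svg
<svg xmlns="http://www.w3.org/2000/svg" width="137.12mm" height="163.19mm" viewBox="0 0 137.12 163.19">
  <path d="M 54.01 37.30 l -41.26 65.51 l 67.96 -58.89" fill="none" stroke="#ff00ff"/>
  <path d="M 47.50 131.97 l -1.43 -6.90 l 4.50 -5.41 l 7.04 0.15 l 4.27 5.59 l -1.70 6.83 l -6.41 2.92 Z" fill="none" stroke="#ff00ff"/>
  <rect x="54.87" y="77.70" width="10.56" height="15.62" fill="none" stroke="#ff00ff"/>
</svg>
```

G21
G90
G0 X54.01 Y125.89
M3 S505
G1 X12.75 Y60.38 F1441
G1 X80.71 Y119.27
G0 X47.50 Y31.22
M3 S505
G1 X46.07 Y38.12 F1441
G1 X50.57 Y43.53
G1 X57.61 Y43.38
G1 X61.88 Y37.79
G1 X60.18 Y30.96
G1 X53.77 Y28.04
G1 X47.50 Y31.22
G0 X54.87 Y85.49
M3 S505
G1 X65.43 Y85.49 F1441
G1 X65.43 Y69.87
G1 X54.87 Y69.87
G1 X54.87 Y85.49
M5
G0 X0.00 Y0.00

viewBox `0 0 137.12 163.19` with mm width/height → 1 unit = 1 mm. Flip: y_m = 163.19 − y_svg.

**Shape 1** — `<path>` open polyline, stroke `#ff00ff` → score (S505, F1441). Machine vertices: (54.01,125.89) → (12.75,60.38) → (80.71,119.27). Open path.

**Shape 2** — `<path>` regular polygon, stroke `#ff00ff` → score (S505, F1441). Machine vertices: (47.50,31.22) → (46.07,38.12) → (50.57,43.53) → (57.61,43.38) → (61.88,37.79) → (60.18,30.96) → (53.77,28.04) → (47.50,31.22). Closed: final G1 returns to the first vertex.

**Shape 3** — `<rect>` rectangle, stroke `#ff00ff` → score (S505, F1441). Machine vertices: (54.87,85.49) → (65.43,85.49) → (65.43,69.87) → (54.87,69.87) → (54.87,85.49). Closed: final G1 returns to the first vertex.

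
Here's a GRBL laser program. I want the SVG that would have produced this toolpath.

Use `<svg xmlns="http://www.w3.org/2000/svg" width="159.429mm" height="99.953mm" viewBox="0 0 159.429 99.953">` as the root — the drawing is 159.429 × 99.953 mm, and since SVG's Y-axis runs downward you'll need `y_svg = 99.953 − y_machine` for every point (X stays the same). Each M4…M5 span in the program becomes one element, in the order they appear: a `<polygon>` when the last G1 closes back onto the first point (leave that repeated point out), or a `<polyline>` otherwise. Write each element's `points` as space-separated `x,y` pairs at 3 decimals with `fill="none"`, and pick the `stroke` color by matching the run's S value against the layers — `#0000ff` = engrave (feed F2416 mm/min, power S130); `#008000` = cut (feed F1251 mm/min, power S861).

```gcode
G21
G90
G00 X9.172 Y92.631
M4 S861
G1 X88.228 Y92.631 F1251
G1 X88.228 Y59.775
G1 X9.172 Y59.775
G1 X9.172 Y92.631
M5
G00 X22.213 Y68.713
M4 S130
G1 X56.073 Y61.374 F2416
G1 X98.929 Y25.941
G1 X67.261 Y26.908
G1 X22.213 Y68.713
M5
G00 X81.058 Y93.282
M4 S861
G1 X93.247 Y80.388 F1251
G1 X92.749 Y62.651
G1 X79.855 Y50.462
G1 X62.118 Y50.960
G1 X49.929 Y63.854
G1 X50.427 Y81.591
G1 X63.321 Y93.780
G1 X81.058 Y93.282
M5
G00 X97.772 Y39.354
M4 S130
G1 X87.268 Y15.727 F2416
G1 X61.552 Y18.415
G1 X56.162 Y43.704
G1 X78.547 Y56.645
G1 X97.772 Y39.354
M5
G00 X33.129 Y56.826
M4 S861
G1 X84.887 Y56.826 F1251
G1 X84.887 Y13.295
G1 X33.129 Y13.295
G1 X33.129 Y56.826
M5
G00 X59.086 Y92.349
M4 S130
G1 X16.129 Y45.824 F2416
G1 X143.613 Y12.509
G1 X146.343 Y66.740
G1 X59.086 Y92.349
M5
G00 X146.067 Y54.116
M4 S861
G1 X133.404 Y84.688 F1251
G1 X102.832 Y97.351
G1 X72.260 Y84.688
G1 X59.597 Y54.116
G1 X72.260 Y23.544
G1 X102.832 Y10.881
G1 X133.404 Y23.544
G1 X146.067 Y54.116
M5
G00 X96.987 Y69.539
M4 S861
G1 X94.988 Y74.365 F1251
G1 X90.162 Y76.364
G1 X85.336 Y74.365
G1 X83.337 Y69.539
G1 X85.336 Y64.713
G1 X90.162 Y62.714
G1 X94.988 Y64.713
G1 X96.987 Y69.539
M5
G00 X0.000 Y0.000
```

Each laser-on run becomes one SVG element. Flip Y back into SVG space with y_svg = 99.953 − y_machine.

Run 1: power S861 maps to stroke `#008000` (cut). The run returns to its start, so emit a `<polygon>` with points (Y-flipped): 9.172,7.322 88.228,7.322 88.228,40.178 9.172,40.178.

Run 2: power S130 maps to stroke `#0000ff` (engrave). The run returns to its start, so emit a `<polygon>` with points (Y-flipped): 22.213,31.240 56.073,38.579 98.929,74.012 67.261,73.045.

Run 3: power S861 maps to stroke `#008000` (cut). The run returns to its start, so emit a `<polygon>` with points (Y-flipped): 81.058,6.671 93.247,19.565 92.749,37.302 79.855,49.491 62.118,48.993 49.929,36.099 50.427,18.362 63.321,6.173.

Run 4: the run's S130 means `#0000ff` (engrave). The run returns to its start, so emit a `<polygon>` with points (Y-flipped): 97.772,60.599 87.268,84.226 61.552,81.538 56.162,56.249 78.547,43.308.

Run 5: power S861 maps to stroke `#008000` (cut). The run returns to its start, so emit a `<polygon>` with points (Y-flipped): 33.129,43.127 84.887,43.127 84.887,86.658 33.129,86.658.

Run 6: the run's S130 means `#0000ff` (engrave). The run returns to its start, so emit a `<polygon>` with points (Y-flipped): 59.086,7.604 16.129,54.129 143.613,87.444 146.343,33.213.

Run 7: S861 ⇒ cut layer `#008000`. The run returns to its start, so emit a `<polygon>` with points (Y-flipped): 146.067,45.837 133.404,15.265 102.832,2.602 72.260,15.265 59.597,45.837 72.260,76.409 102.832,89.072 133.404,76.409.

Run 8: S861 ⇒ cut layer `#008000`. The run returns to its start, so emit a `<polygon>` with points (Y-flipped): 96.987,30.414 94.988,25.588 90.162,23.589 85.336,25.588 83.337,30.414 85.336,35.240 90.162,37.239 94.988,35.240.

<svg xmlns="http://www.w3.org/2000/svg" width="159.429mm" height="99.953mm" viewBox="0 0 159.429 99.953">
  <polygon points="9.172,7.322 88.228,7.322 88.228,40.178 9.172,40.178" fill="none" stroke="#008000"/>
  <polygon points="22.213,31.240 56.073,38.579 98.929,74.012 67.261,73.045" fill="none" stroke="#0000ff"/>
  <polygon points="81.058,6.671 93.247,19.565 92.749,37.302 79.855,49.491 62.118,48.993 49.929,36.099 50.427,18.362 63.321,6.173" fill="none" stroke="#008000"/>
  <polygon points="97.772,60.599 87.268,84.226 61.552,81.538 56.162,56.249 78.547,43.308" fill="none" stroke="#0000ff"/>
  <polygon points="33.129,43.127 84.887,43.127 84.887,86.658 33.129,86.658" fill="none" stroke="#008000"/>
  <polygon points="59.086,7.604 16.129,54.129 143.613,87.444 146.343,33.213" fill="none" stroke="#0000ff"/>
  <polygon points="146.067,45.837 133.404,15.265 102.832,2.602 72.260,15.265 59.597,45.837 72.260,76.409 102.832,89.072 133.404,76.409" fill="none" stroke="#008000"/>
  <polygon points="96.987,30.414 94.988,25.588 90.162,23.589 85.336,25.588 83.337,30.414 85.336,35.240 90.162,37.239 94.988,35.240" fill="none" stroke="#008000"/>
</svg>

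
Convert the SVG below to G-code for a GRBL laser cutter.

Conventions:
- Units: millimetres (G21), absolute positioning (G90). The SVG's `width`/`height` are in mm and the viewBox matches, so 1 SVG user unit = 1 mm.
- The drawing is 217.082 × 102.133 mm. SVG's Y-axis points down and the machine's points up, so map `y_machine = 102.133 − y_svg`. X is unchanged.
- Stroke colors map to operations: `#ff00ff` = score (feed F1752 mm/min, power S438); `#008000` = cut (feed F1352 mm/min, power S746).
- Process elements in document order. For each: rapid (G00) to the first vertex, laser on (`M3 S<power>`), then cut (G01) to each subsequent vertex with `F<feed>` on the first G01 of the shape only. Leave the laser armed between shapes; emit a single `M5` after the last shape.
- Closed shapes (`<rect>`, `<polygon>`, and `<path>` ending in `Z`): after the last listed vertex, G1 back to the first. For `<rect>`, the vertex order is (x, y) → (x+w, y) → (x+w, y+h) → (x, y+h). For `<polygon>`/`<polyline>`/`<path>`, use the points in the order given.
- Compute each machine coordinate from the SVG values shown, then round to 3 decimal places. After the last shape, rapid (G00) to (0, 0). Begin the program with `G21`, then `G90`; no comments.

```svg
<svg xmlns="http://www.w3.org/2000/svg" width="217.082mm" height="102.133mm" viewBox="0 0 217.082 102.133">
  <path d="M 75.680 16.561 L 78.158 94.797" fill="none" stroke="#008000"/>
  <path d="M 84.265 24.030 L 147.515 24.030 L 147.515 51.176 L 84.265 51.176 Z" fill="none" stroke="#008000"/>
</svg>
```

G21
G90
G00 X75.680 Y85.572
M3 S746
G01 X78.158 Y7.336 F1352
G00 X84.265 Y78.103
M3 S746
G01 X147.515 Y78.103 F1352
G01 X147.515 Y50.957
G01 X84.265 Y50.957
G01 X84.265 Y78.103
M5
G00 X0.000 Y0.000

1 u = 1 mm; y_m = 102.133 − y.

[1] `<path>` line segment, #008000→cut S746 F1352: (75.680,85.572) → (78.158,7.336)

[2] `<path>` rectangle, #008000→cut S746 F1352: (84.265,78.103) → (147.515,78.103) → (147.515,50.957) → (84.265,50.957) → (84.265,78.103) (closed)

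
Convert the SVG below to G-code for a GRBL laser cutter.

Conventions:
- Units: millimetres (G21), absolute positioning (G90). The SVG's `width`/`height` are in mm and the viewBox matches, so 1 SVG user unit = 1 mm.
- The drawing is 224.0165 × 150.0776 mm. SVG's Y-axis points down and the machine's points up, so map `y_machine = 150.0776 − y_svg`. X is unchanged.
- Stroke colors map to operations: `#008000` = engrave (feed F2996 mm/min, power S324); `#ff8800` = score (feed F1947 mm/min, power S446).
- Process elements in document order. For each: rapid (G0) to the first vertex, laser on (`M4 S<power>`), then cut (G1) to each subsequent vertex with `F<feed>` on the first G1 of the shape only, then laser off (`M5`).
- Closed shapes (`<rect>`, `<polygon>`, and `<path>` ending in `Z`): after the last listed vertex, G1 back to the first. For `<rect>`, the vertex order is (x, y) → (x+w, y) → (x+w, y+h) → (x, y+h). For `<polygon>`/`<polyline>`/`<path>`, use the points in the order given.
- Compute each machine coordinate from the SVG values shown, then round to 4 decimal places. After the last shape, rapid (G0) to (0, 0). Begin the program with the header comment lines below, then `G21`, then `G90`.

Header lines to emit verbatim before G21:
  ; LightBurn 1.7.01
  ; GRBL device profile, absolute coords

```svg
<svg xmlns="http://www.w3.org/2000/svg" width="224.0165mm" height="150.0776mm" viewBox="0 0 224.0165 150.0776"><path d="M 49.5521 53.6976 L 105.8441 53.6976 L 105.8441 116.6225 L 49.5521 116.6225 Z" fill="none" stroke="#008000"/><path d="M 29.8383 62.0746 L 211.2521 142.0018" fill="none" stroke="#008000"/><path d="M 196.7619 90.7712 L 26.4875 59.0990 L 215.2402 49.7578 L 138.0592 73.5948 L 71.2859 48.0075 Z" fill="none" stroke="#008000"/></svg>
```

Since the viewBox matches the mm dimensions, user units are millimetres directly. The only transform is the Y-flip y_m = 150.0776 − y_svg.

Shape 1 is a rectangle drawn with `<path>`. Its stroke #008000 means engrave at S324, F2996. After flipping Y the toolpath is (49.5521,96.3800) → (105.8441,96.3800) → (105.8441,33.4551) → (49.5521,33.4551) → (49.5521,96.3800), returning to the start.

Shape 2 is a line segment drawn with `<path>`. Its stroke #008000 means engrave at S324, F2996. After flipping Y the toolpath is (29.8383,88.0030) → (211.2521,8.0758).

Shape 3 is a closed polygon drawn with `<path>`. Its stroke #008000 means engrave at S324, F2996. After flipping Y the toolpath is (196.7619,59.3064) → (26.4875,90.9786) → (215.2402,100.3198) → (138.0592,76.4828) → (71.2859,102.0701) → (196.7619,59.3064), returning to the start.

; LightBurn 1.7.01
; GRBL device profile, absolute coords
G21
G90
G0 X49.5521 Y96.3800
M4 S324
G1 X105.8441 Y96.3800 F2996
G1 X105.8441 Y33.4551
G1 X49.5521 Y33.4551
G1 X49.5521 Y96.3800
M5
G0 X29.8383 Y88.0030
M4 S324
G1 X211.2521 Y8.0758 F2996
M5
G0 X196.7619 Y59.3064
M4 S324
G1 X26.4875 Y90.9786 F2996
G1 X215.2402 Y100.3198
G1 X138.0592 Y76.4828
G1 X71.2859 Y102.0701
G1 X196.7619 Y59.3064
M5
G0 X0.0000 Y0.0000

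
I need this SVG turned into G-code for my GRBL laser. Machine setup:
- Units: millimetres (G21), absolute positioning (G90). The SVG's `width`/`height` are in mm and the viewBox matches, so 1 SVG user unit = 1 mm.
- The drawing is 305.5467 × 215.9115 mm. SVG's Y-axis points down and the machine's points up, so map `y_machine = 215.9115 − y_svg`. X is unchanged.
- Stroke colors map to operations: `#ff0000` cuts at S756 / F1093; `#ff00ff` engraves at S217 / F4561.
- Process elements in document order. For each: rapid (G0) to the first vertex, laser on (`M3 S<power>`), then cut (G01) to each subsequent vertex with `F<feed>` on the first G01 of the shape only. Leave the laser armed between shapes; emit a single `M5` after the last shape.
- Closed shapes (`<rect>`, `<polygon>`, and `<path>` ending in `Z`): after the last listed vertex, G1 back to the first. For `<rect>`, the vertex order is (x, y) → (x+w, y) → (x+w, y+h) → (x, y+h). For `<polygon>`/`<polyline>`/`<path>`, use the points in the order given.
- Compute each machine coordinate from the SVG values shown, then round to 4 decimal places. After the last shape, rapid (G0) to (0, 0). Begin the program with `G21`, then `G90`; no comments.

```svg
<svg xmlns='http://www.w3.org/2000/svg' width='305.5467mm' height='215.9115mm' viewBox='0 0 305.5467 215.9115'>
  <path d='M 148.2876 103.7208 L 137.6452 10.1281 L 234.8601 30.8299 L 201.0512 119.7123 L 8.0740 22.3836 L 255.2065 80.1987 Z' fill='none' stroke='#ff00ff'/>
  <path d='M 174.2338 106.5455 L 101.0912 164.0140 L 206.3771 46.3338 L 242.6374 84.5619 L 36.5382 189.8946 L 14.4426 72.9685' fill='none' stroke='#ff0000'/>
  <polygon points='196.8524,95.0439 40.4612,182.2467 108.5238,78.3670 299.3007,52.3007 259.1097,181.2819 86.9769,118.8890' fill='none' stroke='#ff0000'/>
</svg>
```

viewBox `0 0 305.5467 215.9115` with mm width/height → 1 unit = 1 mm. Flip: y_m = 215.9115 − y_svg.

**Shape 1** — `<path>` closed polygon, stroke `#ff00ff` → engrave (S217, F4561). Machine vertices: (148.2876,112.1907) → (137.6452,205.7834) → (234.8601,185.0816) → (201.0512,96.1992) → (8.0740,193.5279) → (255.2065,135.7128) → (148.2876,112.1907). Closed: final G1 returns to the first vertex.

**Shape 2** — `<path>` open polyline, stroke `#ff0000` → cut (S756, F1093). Machine vertices: (174.2338,109.3660) → (101.0912,51.8975) → (206.3771,169.5777) → (242.6374,131.3496) → (36.5382,26.0169) → (14.4426,142.9430). Open path.

**Shape 3** — `<polygon>` closed polygon, stroke `#ff0000` → cut (S756, F1093). Machine vertices: (196.8524,120.8676) → (40.4612,33.6648) → (108.5238,137.5445) → (299.3007,163.6108) → (259.1097,34.6296) → (86.9769,97.0225) → (196.8524,120.8676). Closed: final G1 returns to the first vertex.

G21
G90
G0 X148.2876 Y112.1907
M3 S217
G01 X137.6452 Y205.7834 F4561
G01 X234.8601 Y185.0816
G01 X201.0512 Y96.1992
G01 X8.0740 Y193.5279
G01 X255.2065 Y135.7128
G01 X148.2876 Y112.1907
G0 X174.2338 Y109.3660
M3 S756
G01 X101.0912 Y51.8975 F1093
G01 X206.3771 Y169.5777
G01 X242.6374 Y131.3496
G01 X36.5382 Y26.0169
G01 X14.4426 Y142.9430
G0 X196.8524 Y120.8676
M3 S756
G01 X40.4612 Y33.6648 F1093
G01 X108.5238 Y137.5445
G01 X299.3007 Y163.6108
G01 X259.1097 Y34.6296
G01 X86.9769 Y97.0225
G01 X196.8524 Y120.8676
M5
G0 X0.0000 Y0.0000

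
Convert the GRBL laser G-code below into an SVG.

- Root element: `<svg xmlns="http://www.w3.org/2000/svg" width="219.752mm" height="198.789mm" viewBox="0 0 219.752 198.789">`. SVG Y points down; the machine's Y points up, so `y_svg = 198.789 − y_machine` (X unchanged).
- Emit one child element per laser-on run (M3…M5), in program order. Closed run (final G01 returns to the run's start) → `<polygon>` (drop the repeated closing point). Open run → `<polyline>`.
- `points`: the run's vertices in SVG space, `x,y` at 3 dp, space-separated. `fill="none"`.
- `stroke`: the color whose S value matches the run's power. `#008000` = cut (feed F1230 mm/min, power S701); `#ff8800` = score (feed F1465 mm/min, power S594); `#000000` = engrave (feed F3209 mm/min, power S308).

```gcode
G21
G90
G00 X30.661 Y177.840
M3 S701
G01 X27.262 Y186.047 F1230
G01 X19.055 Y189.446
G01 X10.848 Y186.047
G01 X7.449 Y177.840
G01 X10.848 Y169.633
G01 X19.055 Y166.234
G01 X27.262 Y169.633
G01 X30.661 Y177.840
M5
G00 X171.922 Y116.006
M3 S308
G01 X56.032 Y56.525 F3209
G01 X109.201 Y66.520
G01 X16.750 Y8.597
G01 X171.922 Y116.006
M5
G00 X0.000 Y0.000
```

Machine Y-up, SVG Y-down with viewBox height 198.789, so y_svg = 198.789 − y_machine; X carries over.

Run 1: S701 ⇒ cut layer `#008000`. The run returns to its start, so emit a `<polygon>` with points (Y-flipped): 30.661,20.949 27.262,12.742 19.055,9.343 10.848,12.742 7.449,20.949 10.848,29.156 19.055,32.555 27.262,29.156.

Run 2: power S308 maps to stroke `#000000` (engrave). The run returns to its start, so emit a `<polygon>` with points (Y-flipped): 171.922,82.783 56.032,142.264 109.201,132.269 16.750,190.192.

<svg xmlns="http://www.w3.org/2000/svg" width="219.752mm" height="198.789mm" viewBox="0 0 219.752 198.789">
  <polygon points="30.661,20.949 27.262,12.742 19.055,9.343 10.848,12.742 7.449,20.949 10.848,29.156 19.055,32.555 27.262,29.156" fill="none" stroke="#008000"/>
  <polygon points="171.922,82.783 56.032,142.264 109.201,132.269 16.750,190.192" fill="none" stroke="#000000"/>
</svg>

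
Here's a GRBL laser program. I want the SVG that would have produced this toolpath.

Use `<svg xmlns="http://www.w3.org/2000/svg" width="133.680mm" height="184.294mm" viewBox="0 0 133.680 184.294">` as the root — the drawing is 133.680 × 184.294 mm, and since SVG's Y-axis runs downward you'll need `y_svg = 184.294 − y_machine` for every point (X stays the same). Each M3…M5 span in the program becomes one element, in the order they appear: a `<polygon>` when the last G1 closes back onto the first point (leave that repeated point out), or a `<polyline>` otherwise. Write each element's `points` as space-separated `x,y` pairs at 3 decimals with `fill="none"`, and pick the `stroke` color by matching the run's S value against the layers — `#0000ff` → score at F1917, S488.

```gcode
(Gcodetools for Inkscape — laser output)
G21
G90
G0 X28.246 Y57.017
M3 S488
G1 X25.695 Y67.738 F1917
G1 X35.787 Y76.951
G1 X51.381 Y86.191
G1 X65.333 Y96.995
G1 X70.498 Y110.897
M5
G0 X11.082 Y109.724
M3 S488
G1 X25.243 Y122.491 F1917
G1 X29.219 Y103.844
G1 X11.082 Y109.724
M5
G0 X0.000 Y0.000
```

Machine Y-up, SVG Y-down with viewBox height 184.294, so y_svg = 184.294 − y_machine; X carries over. Every run uses S488, so all elements get stroke `#0000ff` (score).

Run 1: The run is open, so emit a `<polyline>` with points (Y-flipped): 28.246,127.277 25.695,116.556 35.787,107.343 51.381,98.103 65.333,87.299 70.498,73.397.

Run 2: The run returns to its start, so emit a `<polygon>` with points (Y-flipped): 11.082,74.570 25.243,61.803 29.219,80.450.

<svg xmlns="http://www.w3.org/2000/svg" width="133.680mm" height="184.294mm" viewBox="0 0 133.680 184.294">
  <polyline points="28.246,127.277 25.695,116.556 35.787,107.343 51.381,98.103 65.333,87.299 70.498,73.397" fill="none" stroke="#0000ff"/>
  <polygon points="11.082,74.570 25.243,61.803 29.219,80.450" fill="none" stroke="#0000ff"/>
</svg>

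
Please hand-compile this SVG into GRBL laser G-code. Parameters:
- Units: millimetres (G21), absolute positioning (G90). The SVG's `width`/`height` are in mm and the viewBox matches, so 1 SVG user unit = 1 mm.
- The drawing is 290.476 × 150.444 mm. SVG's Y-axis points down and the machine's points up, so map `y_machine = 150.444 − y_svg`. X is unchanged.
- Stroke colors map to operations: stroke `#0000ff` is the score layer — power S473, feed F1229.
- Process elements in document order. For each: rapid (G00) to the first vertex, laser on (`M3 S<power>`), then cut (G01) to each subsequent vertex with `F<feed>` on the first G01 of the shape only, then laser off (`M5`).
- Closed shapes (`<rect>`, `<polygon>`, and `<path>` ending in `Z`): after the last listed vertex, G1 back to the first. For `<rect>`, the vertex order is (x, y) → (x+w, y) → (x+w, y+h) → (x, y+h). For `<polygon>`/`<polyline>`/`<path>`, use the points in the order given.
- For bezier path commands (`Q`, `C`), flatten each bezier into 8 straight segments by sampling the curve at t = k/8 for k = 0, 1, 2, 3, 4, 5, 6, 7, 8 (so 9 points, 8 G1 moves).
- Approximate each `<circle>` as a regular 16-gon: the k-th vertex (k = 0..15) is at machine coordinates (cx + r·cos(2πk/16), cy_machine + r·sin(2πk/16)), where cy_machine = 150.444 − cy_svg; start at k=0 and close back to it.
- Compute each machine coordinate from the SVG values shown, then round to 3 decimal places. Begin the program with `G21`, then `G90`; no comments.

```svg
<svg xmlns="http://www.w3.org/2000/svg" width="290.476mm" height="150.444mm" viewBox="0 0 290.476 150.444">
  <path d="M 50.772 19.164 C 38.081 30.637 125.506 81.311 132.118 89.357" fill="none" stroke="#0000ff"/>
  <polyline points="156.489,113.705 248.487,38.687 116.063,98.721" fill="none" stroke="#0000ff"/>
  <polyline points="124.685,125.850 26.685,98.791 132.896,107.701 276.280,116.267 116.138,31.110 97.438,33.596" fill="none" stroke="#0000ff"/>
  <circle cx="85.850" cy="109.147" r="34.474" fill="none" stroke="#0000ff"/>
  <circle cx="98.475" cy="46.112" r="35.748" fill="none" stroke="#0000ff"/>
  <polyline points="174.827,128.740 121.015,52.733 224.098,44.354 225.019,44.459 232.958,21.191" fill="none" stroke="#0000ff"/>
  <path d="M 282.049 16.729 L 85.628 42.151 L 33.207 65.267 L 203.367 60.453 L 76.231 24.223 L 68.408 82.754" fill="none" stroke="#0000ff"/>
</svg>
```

G21
G90
G00 X50.772 Y131.280
M3 S473
G01 X50.352 Y125.300 F1229
G01 X57.198 Y116.604
G01 X69.190 Y106.150
G01 X84.206 Y94.898
G01 X100.128 Y83.807
G01 X114.834 Y73.836
G01 X126.204 Y65.943
G01 X132.118 Y61.087
M5
G00 X156.489 Y36.739
M3 S473
G01 X248.487 Y111.757 F1229
G01 X116.063 Y51.723
M5
G00 X124.685 Y24.594
M3 S473
G01 X26.685 Y51.653 F1229
G01 X132.896 Y42.743
G01 X276.280 Y34.177
G01 X116.138 Y119.334
G01 X97.438 Y116.848
M5
G00 X120.324 Y41.297
M3 S473
G01 X117.700 Y54.490 F1229
G01 X110.227 Y65.674
G01 X99.043 Y73.147
G01 X85.850 Y75.771
G01 X72.657 Y73.147
G01 X61.473 Y65.674
G01 X54.000 Y54.490
G01 X51.376 Y41.297
G01 X54.000 Y28.104
G01 X61.473 Y16.920
G01 X72.657 Y9.447
G01 X85.850 Y6.823
G01 X99.043 Y9.447
G01 X110.227 Y16.920
G01 X117.700 Y28.104
G01 X120.324 Y41.297
M5
G00 X134.223 Y104.332
M3 S473
G01 X131.502 Y118.012 F1229
G01 X123.753 Y129.610
G01 X112.155 Y137.359
G01 X98.475 Y140.080
G01 X84.795 Y137.359
G01 X73.197 Y129.610
G01 X65.448 Y118.012
G01 X62.727 Y104.332
G01 X65.448 Y90.652
G01 X73.197 Y79.054
G01 X84.795 Y71.305
G01 X98.475 Y68.584
G01 X112.155 Y71.305
G01 X123.753 Y79.054
G01 X131.502 Y90.652
G01 X134.223 Y104.332
M5
G00 X174.827 Y21.704
M3 S473
G01 X121.015 Y97.711 F1229
G01 X224.098 Y106.090
G01 X225.019 Y105.985
G01 X232.958 Y129.253
M5
G00 X282.049 Y133.715
M3 S473
G01 X85.628 Y108.293 F1229
G01 X33.207 Y85.177
G01 X203.367 Y89.991
G01 X76.231 Y126.221
G01 X68.408 Y67.690
M5

viewBox `0 0 290.476 150.444` with mm width/height → 1 unit = 1 mm. Flip: y_m = 150.444 − y_svg.

**Shape 1** — `<path>` cubic bezier, stroke `#0000ff` → score (S473, F1229). Control points (SVG): P0=(50.772,19.164), P1=(38.081,30.637), P2=(125.506,81.311), P3=(132.118,89.357); sampled at t=k/8. Machine vertices: (50.772,131.280) → (50.352,125.300) → (57.198,116.604) → (69.190,106.150) → (84.206,94.898) → (100.128,83.807) → (114.834,73.836) → (126.204,65.943) → (132.118,61.087). Open path.

**Shape 2** — `<polyline>` open polyline, stroke `#0000ff` → score (S473, F1229). Machine vertices: (156.489,36.739) → (248.487,111.757) → (116.063,51.723). Open path.

**Shape 3** — `<polyline>` open polyline, stroke `#0000ff` → score (S473, F1229). Machine vertices: (124.685,24.594) → (26.685,51.653) → (132.896,42.743) → (276.280,34.177) → (116.138,119.334) → (97.438,116.848). Open path.

**Shape 4** — `<circle>` circle, stroke `#0000ff` → score (S473, F1229). Machine vertices: (120.324,41.297) → (117.700,54.490) → (110.227,65.674) → (99.043,73.147) → (85.850,75.771) → (72.657,73.147) → (61.473,65.674) → (54.000,54.490) → (51.376,41.297) → (54.000,28.104) → (61.473,16.920) → (72.657,9.447) → (85.850,6.823) → (99.043,9.447) → (110.227,16.920) → (117.700,28.104) → (120.324,41.297). Closed: final G1 returns to the first vertex.

**Shape 5** — `<circle>` circle, stroke `#0000ff` → score (S473, F1229). Machine vertices: (134.223,104.332) → (131.502,118.012) → (123.753,129.610) → (112.155,137.359) → (98.475,140.080) → (84.795,137.359) → (73.197,129.610) → (65.448,118.012) → (62.727,104.332) → (65.448,90.652) → (73.197,79.054) → (84.795,71.305) → (98.475,68.584) → (112.155,71.305) → (123.753,79.054) → (131.502,90.652) → (134.223,104.332). Closed: final G1 returns to the first vertex.

**Shape 6** — `<polyline>` open polyline, stroke `#0000ff` → score (S473, F1229). Machine vertices: (174.827,21.704) → (121.015,97.711) → (224.098,106.090) → (225.019,105.985) → (232.958,129.253). Open path.

**Shape 7** — `<path>` open polyline, stroke `#0000ff` → score (S473, F1229). Machine vertices: (282.049,133.715) → (85.628,108.293) → (33.207,85.177) → (203.367,89.991) → (76.231,126.221) → (68.408,67.690). Open path.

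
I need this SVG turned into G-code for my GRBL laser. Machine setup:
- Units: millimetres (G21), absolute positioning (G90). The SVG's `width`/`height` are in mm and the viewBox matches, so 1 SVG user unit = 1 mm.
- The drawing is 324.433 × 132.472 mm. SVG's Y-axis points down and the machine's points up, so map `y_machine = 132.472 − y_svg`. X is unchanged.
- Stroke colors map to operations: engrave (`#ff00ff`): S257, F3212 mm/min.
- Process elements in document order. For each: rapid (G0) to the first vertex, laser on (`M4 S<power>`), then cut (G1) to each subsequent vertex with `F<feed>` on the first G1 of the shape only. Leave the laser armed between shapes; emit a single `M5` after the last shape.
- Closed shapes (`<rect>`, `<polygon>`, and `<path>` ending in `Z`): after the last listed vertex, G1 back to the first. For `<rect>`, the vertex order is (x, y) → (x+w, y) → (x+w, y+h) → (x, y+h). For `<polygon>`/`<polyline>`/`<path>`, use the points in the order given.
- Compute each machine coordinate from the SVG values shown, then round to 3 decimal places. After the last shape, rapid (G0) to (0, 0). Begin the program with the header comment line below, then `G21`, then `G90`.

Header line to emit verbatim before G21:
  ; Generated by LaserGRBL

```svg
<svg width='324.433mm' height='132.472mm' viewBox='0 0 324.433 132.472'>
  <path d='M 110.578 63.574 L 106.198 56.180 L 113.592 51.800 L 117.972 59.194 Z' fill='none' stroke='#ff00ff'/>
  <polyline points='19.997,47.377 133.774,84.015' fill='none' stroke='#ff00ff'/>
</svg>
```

viewBox `0 0 324.433 132.472` with mm width/height → 1 unit = 1 mm. Flip: y_m = 132.472 − y_svg.

**Shape 1** — `<path>` regular polygon, stroke `#ff00ff` → engrave (S257, F3212). Machine vertices: (110.578,68.898) → (106.198,76.292) → (113.592,80.672) → (117.972,73.278) → (110.578,68.898). Closed: final G1 returns to the first vertex.

**Shape 2** — `<polyline>` line segment, stroke `#ff00ff` → engrave (S257, F3212). Machine vertices: (19.997,85.095) → (133.774,48.457). Open path.

; Generated by LaserGRBL
G21
G90
G0 X110.578 Y68.898
M4 S257
G1 X106.198 Y76.292 F3212
G1 X113.592 Y80.672
G1 X117.972 Y73.278
G1 X110.578 Y68.898
G0 X19.997 Y85.095
M4 S257
G1 X133.774 Y48.457 F3212
M5
G0 X0.000 Y0.000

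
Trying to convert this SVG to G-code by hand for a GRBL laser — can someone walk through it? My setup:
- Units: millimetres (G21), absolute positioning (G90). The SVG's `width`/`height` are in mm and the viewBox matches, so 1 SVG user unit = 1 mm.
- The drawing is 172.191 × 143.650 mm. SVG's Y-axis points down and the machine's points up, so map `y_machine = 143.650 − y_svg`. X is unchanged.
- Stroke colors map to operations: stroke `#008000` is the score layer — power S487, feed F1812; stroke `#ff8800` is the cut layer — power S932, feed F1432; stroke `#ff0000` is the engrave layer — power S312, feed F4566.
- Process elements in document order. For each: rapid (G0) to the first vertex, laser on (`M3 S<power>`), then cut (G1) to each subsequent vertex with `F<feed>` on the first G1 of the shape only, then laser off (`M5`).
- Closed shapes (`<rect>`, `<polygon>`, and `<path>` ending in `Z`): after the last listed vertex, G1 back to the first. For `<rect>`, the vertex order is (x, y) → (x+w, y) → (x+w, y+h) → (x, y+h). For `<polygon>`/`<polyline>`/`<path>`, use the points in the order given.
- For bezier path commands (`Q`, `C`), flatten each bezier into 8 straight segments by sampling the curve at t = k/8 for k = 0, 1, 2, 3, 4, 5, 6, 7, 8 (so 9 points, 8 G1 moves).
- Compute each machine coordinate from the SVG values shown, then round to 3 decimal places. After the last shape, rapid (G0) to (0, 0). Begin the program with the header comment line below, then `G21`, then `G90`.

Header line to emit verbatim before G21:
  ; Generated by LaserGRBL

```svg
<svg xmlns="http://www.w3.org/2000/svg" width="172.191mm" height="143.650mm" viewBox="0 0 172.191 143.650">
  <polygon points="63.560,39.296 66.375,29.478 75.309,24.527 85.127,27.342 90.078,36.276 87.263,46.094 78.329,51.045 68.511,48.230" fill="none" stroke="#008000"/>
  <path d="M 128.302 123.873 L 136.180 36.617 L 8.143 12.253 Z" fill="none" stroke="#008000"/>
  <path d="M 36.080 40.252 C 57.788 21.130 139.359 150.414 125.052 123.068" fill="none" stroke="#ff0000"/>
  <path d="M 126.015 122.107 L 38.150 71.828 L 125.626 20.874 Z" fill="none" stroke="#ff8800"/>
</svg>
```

; Generated by LaserGRBL
G21
G90
G0 X63.560 Y104.354
M3 S487
G1 X66.375 Y114.172 F1812
G1 X75.309 Y119.123
G1 X85.127 Y116.308
G1 X90.078 Y107.374
G1 X87.263 Y97.556
G1 X78.329 Y92.605
G1 X68.511 Y95.420
G1 X63.560 Y104.354
M5
G0 X128.302 Y19.777
M3 S487
G1 X136.180 Y107.033 F1812
G1 X8.143 Y131.397
G1 X128.302 Y19.777
M5
G0 X36.080 Y103.398
M3 S312
G1 X46.722 Y104.208 F4566
G1 X61.152 Y94.680
G1 X77.543 Y78.387
G1 X94.072 Y58.906
G1 X108.912 Y39.810
G1 X120.239 Y24.674
G1 X126.227 Y17.074
G1 X125.052 Y20.582
M5
G0 X126.015 Y21.543
M3 S932
G1 X38.150 Y71.822 F1432
G1 X125.626 Y122.776
G1 X126.015 Y21.543
M5
G0 X0.000 Y0.000

1 u = 1 mm; y_m = 143.650 − y.

[1] `<polygon>` regular polygon, #008000→score S487 F1812: (63.560,104.354) → (66.375,114.172) → (75.309,119.123) → (85.127,116.308) → (90.078,107.374) → (87.263,97.556) → (78.329,92.605) → (68.511,95.420) → (63.560,104.354) (closed)

[2] `<path>` closed polygon, #008000→score S487 F1812: (128.302,19.777) → (136.180,107.033) → (8.143,131.397) → (128.302,19.777) (closed)

[3] `<path>` cubic bezier, #ff0000→engrave S312 F4566: (36.080,103.398) → (46.722,104.208) → (61.152,94.680) → (77.543,78.387) → (94.072,58.906) → (108.912,39.810) → (120.239,24.674) → (126.227,17.074) → (125.052,20.582)

[4] `<path>` regular polygon, #ff8800→cut S932 F1432: (126.015,21.543) → (38.150,71.822) → (125.626,122.776) → (126.015,21.543) (closed)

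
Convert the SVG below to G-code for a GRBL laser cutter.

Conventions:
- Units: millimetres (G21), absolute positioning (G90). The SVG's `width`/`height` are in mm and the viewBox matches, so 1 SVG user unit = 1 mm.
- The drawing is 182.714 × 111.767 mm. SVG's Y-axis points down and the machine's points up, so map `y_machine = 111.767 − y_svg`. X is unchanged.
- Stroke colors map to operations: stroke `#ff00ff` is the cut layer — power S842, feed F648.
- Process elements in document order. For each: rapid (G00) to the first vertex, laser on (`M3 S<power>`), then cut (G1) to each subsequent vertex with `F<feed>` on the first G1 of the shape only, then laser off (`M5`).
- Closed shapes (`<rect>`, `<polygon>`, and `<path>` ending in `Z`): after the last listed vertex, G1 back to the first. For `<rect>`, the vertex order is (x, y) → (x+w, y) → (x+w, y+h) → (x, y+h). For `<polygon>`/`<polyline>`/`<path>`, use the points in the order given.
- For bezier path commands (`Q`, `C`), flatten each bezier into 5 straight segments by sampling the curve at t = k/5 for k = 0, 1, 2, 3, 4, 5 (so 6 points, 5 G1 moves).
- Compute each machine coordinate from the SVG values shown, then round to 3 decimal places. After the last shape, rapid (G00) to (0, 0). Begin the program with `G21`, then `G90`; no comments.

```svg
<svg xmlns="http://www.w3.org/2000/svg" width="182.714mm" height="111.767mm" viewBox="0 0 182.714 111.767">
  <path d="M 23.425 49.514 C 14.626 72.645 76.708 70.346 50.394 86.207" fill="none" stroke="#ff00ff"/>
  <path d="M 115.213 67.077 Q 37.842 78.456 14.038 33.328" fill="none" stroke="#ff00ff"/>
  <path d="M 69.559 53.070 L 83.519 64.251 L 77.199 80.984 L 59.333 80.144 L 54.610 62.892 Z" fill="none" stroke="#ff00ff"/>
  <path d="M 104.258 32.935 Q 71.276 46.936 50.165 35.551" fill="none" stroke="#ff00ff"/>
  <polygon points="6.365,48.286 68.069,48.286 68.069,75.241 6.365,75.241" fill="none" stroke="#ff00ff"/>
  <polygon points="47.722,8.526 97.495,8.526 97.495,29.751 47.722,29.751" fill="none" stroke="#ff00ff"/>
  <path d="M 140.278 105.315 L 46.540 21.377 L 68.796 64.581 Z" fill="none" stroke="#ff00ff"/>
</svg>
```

G21
G90
G00 X23.425 Y62.253
M3 S842
G1 X25.377 Y51.077 F648
G1 X36.695 Y43.912
G1 X49.734 Y38.666
G1 X56.849 Y33.246
G1 X50.394 Y25.560
M5
G00 X115.213 Y44.690
M3 S842
G1 X86.407 Y42.399 F648
G1 X61.887 Y44.628
G1 X41.652 Y51.378
G1 X25.702 Y62.648
G1 X14.038 Y78.439
M5
G00 X69.559 Y58.697
M3 S842
G1 X83.519 Y47.516 F648
G1 X77.199 Y30.783
G1 X59.333 Y31.623
G1 X54.610 Y48.875
G1 X69.559 Y58.697
M5
G00 X104.258 Y78.832
M3 S842
G1 X91.540 Y74.247 F648
G1 X79.772 Y71.693
G1 X68.953 Y71.170
G1 X59.084 Y72.677
G1 X50.165 Y76.216
M5
G00 X6.365 Y63.481
M3 S842
G1 X68.069 Y63.481 F648
G1 X68.069 Y36.526
G1 X6.365 Y36.526
G1 X6.365 Y63.481
M5
G00 X47.722 Y103.241
M3 S842
G1 X97.495 Y103.241 F648
G1 X97.495 Y82.016
G1 X47.722 Y82.016
G1 X47.722 Y103.241
M5
G00 X140.278 Y6.452
M3 S842
G1 X46.540 Y90.390 F648
G1 X68.796 Y47.186
G1 X140.278 Y6.452
M5
G00 X0.000 Y0.000

1 u = 1 mm; y_m = 111.767 − y.

[1] `<path>` cubic bezier, #ff00ff→cut S842 F648: (23.425,62.253) → (25.377,51.077) → (36.695,43.912) → (49.734,38.666) → (56.849,33.246) → (50.394,25.560)

[2] `<path>` quadratic bezier, #ff00ff→cut S842 F648: (115.213,44.690) → (86.407,42.399) → (61.887,44.628) → (41.652,51.378) → (25.702,62.648) → (14.038,78.439)

[3] `<path>` regular polygon, #ff00ff→cut S842 F648: (69.559,58.697) → (83.519,47.516) → (77.199,30.783) → (59.333,31.623) → (54.610,48.875) → (69.559,58.697) (closed)

[4] `<path>` quadratic bezier, #ff00ff→cut S842 F648: (104.258,78.832) → (91.540,74.247) → (79.772,71.693) → (68.953,71.170) → (59.084,72.677) → (50.165,76.216)

[5] `<polygon>` rectangle, #ff00ff→cut S842 F648: (6.365,63.481) → (68.069,63.481) → (68.069,36.526) → (6.365,36.526) → (6.365,63.481) (closed)

[6] `<polygon>` rectangle, #ff00ff→cut S842 F648: (47.722,103.241) → (97.495,103.241) → (97.495,82.016) → (47.722,82.016) → (47.722,103.241) (closed)

[7] `<path>` closed polygon, #ff00ff→cut S842 F648: (140.278,6.452) → (46.540,90.390) → (68.796,47.186) → (140.278,6.452) (closed)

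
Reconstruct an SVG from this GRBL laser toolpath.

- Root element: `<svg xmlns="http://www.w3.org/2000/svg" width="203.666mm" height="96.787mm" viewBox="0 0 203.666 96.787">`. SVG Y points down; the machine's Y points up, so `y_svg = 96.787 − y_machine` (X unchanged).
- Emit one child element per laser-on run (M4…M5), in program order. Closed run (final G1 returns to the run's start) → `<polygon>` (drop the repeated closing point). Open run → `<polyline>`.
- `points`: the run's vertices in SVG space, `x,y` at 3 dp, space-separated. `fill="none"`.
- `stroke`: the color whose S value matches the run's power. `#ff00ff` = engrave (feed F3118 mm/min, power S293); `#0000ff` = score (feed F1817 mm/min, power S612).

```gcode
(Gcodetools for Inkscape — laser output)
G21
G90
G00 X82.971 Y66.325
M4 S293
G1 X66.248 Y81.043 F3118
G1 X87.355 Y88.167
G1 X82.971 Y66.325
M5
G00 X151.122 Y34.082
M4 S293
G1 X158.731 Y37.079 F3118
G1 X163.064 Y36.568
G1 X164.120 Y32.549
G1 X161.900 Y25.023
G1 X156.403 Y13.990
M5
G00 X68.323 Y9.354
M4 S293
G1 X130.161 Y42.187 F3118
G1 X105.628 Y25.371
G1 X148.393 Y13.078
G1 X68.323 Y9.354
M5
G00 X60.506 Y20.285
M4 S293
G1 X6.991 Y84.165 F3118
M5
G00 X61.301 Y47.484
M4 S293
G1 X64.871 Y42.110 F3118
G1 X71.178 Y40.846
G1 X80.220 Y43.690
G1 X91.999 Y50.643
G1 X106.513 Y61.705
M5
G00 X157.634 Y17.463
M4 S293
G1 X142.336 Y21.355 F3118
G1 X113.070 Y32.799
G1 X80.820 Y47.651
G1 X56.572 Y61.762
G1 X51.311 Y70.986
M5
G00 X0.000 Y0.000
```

y_svg = 96.787 − y_m. Every run uses S293, so all elements get stroke `#ff00ff` (engrave).

[1] closed run; points: 82.971,30.462 66.248,15.744 87.355,8.620

[2] open run; points: 151.122,62.705 158.731,59.708 163.064,60.219 164.120,64.238 161.900,71.764 156.403,82.797

[3] closed run; points: 68.323,87.433 130.161,54.600 105.628,71.416 148.393,83.709

[4] open run; points: 60.506,76.502 6.991,12.622

[5] open run; points: 61.301,49.303 64.871,54.677 71.178,55.941 80.220,53.097 91.999,46.144 106.513,35.082

[6] open run; points: 157.634,79.324 142.336,75.432 113.070,63.988 80.820,49.136 56.572,35.025 51.311,25.801

<svg xmlns="http://www.w3.org/2000/svg" width="203.666mm" height="96.787mm" viewBox="0 0 203.666 96.787">
  <polygon points="82.971,30.462 66.248,15.744 87.355,8.620" fill="none" stroke="#ff00ff"/>
  <polyline points="151.122,62.705 158.731,59.708 163.064,60.219 164.120,64.238 161.900,71.764 156.403,82.797" fill="none" stroke="#ff00ff"/>
  <polygon points="68.323,87.433 130.161,54.600 105.628,71.416 148.393,83.709" fill="none" stroke="#ff00ff"/>
  <polyline points="60.506,76.502 6.991,12.622" fill="none" stroke="#ff00ff"/>
  <polyline points="61.301,49.303 64.871,54.677 71.178,55.941 80.220,53.097 91.999,46.144 106.513,35.082" fill="none" stroke="#ff00ff"/>
  <polyline points="157.634,79.324 142.336,75.432 113.070,63.988 80.820,49.136 56.572,35.025 51.311,25.801" fill="none" stroke="#ff00ff"/>
</svg>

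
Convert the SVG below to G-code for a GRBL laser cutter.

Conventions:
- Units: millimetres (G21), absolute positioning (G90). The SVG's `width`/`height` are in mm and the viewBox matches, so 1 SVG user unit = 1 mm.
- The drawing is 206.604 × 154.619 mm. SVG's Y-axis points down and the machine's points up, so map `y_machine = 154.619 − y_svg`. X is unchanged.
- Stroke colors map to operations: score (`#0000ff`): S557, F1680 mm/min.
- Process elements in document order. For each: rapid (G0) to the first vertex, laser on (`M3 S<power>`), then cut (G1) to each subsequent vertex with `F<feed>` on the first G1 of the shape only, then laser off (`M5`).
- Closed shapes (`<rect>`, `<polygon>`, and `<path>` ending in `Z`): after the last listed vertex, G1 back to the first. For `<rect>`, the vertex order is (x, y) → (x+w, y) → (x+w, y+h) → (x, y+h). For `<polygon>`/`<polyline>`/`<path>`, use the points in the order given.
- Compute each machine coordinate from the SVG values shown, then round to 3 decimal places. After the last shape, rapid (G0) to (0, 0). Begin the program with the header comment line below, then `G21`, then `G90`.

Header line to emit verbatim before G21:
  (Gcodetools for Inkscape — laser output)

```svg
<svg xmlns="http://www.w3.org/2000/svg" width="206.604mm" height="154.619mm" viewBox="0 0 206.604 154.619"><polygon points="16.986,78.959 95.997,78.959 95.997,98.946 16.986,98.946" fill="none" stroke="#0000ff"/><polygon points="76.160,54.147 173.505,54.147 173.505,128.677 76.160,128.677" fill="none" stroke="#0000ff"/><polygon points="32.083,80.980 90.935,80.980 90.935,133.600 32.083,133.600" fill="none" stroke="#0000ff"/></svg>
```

Since the viewBox matches the mm dimensions, user units are millimetres directly. The only transform is the Y-flip y_m = 154.619 − y_svg.

Shape 1 is a rectangle drawn with `<polygon>`. Its stroke #0000ff means score at S557, F1680. After flipping Y the toolpath is (16.986,75.660) → (95.997,75.660) → (95.997,55.673) → (16.986,55.673) → (16.986,75.660), returning to the start.

Shape 2 is a rectangle drawn with `<polygon>`. Its stroke #0000ff means score at S557, F1680. After flipping Y the toolpath is (76.160,100.472) → (173.505,100.472) → (173.505,25.942) → (76.160,25.942) → (76.160,100.472), returning to the start.

Shape 3 is a rectangle drawn with `<polygon>`. Its stroke #0000ff means score at S557, F1680. After flipping Y the toolpath is (32.083,73.639) → (90.935,73.639) → (90.935,21.019) → (32.083,21.019) → (32.083,73.639), returning to the start.

(Gcodetools for Inkscape — laser output)
G21
G90
G0 X16.986 Y75.660
M3 S557
G1 X95.997 Y75.660 F1680
G1 X95.997 Y55.673
G1 X16.986 Y55.673
G1 X16.986 Y75.660
M5
G0 X76.160 Y100.472
M3 S557
G1 X173.505 Y100.472 F1680
G1 X173.505 Y25.942
G1 X76.160 Y25.942
G1 X76.160 Y100.472
M5
G0 X32.083 Y73.639
M3 S557
G1 X90.935 Y73.639 F1680
G1 X90.935 Y21.019
G1 X32.083 Y21.019
G1 X32.083 Y73.639
M5
G0 X0.000 Y0.000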